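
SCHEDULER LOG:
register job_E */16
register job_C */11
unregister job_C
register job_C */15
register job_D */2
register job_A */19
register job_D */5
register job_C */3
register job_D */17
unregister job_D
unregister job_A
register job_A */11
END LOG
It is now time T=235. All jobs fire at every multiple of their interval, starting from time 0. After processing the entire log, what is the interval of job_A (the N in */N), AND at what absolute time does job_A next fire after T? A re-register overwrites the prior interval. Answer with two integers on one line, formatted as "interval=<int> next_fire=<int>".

Op 1: register job_E */16 -> active={job_E:*/16}
Op 2: register job_C */11 -> active={job_C:*/11, job_E:*/16}
Op 3: unregister job_C -> active={job_E:*/16}
Op 4: register job_C */15 -> active={job_C:*/15, job_E:*/16}
Op 5: register job_D */2 -> active={job_C:*/15, job_D:*/2, job_E:*/16}
Op 6: register job_A */19 -> active={job_A:*/19, job_C:*/15, job_D:*/2, job_E:*/16}
Op 7: register job_D */5 -> active={job_A:*/19, job_C:*/15, job_D:*/5, job_E:*/16}
Op 8: register job_C */3 -> active={job_A:*/19, job_C:*/3, job_D:*/5, job_E:*/16}
Op 9: register job_D */17 -> active={job_A:*/19, job_C:*/3, job_D:*/17, job_E:*/16}
Op 10: unregister job_D -> active={job_A:*/19, job_C:*/3, job_E:*/16}
Op 11: unregister job_A -> active={job_C:*/3, job_E:*/16}
Op 12: register job_A */11 -> active={job_A:*/11, job_C:*/3, job_E:*/16}
Final interval of job_A = 11
Next fire of job_A after T=235: (235//11+1)*11 = 242

Answer: interval=11 next_fire=242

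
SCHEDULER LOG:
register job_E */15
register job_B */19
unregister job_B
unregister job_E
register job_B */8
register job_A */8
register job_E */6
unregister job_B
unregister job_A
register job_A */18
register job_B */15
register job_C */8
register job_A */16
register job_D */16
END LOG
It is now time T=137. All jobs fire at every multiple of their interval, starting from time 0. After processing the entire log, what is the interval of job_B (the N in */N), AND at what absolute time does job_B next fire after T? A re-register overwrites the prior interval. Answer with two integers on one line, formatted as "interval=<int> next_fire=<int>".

Op 1: register job_E */15 -> active={job_E:*/15}
Op 2: register job_B */19 -> active={job_B:*/19, job_E:*/15}
Op 3: unregister job_B -> active={job_E:*/15}
Op 4: unregister job_E -> active={}
Op 5: register job_B */8 -> active={job_B:*/8}
Op 6: register job_A */8 -> active={job_A:*/8, job_B:*/8}
Op 7: register job_E */6 -> active={job_A:*/8, job_B:*/8, job_E:*/6}
Op 8: unregister job_B -> active={job_A:*/8, job_E:*/6}
Op 9: unregister job_A -> active={job_E:*/6}
Op 10: register job_A */18 -> active={job_A:*/18, job_E:*/6}
Op 11: register job_B */15 -> active={job_A:*/18, job_B:*/15, job_E:*/6}
Op 12: register job_C */8 -> active={job_A:*/18, job_B:*/15, job_C:*/8, job_E:*/6}
Op 13: register job_A */16 -> active={job_A:*/16, job_B:*/15, job_C:*/8, job_E:*/6}
Op 14: register job_D */16 -> active={job_A:*/16, job_B:*/15, job_C:*/8, job_D:*/16, job_E:*/6}
Final interval of job_B = 15
Next fire of job_B after T=137: (137//15+1)*15 = 150

Answer: interval=15 next_fire=150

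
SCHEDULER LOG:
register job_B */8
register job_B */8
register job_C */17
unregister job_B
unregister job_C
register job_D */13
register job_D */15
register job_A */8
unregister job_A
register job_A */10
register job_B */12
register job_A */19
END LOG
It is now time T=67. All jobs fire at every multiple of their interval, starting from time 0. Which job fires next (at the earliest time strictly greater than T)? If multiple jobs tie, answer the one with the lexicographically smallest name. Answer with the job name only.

Op 1: register job_B */8 -> active={job_B:*/8}
Op 2: register job_B */8 -> active={job_B:*/8}
Op 3: register job_C */17 -> active={job_B:*/8, job_C:*/17}
Op 4: unregister job_B -> active={job_C:*/17}
Op 5: unregister job_C -> active={}
Op 6: register job_D */13 -> active={job_D:*/13}
Op 7: register job_D */15 -> active={job_D:*/15}
Op 8: register job_A */8 -> active={job_A:*/8, job_D:*/15}
Op 9: unregister job_A -> active={job_D:*/15}
Op 10: register job_A */10 -> active={job_A:*/10, job_D:*/15}
Op 11: register job_B */12 -> active={job_A:*/10, job_B:*/12, job_D:*/15}
Op 12: register job_A */19 -> active={job_A:*/19, job_B:*/12, job_D:*/15}
  job_A: interval 19, next fire after T=67 is 76
  job_B: interval 12, next fire after T=67 is 72
  job_D: interval 15, next fire after T=67 is 75
Earliest = 72, winner (lex tiebreak) = job_B

Answer: job_B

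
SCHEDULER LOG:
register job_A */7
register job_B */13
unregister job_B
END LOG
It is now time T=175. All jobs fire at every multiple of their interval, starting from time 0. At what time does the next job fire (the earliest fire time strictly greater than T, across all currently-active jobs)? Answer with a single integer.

Op 1: register job_A */7 -> active={job_A:*/7}
Op 2: register job_B */13 -> active={job_A:*/7, job_B:*/13}
Op 3: unregister job_B -> active={job_A:*/7}
  job_A: interval 7, next fire after T=175 is 182
Earliest fire time = 182 (job job_A)

Answer: 182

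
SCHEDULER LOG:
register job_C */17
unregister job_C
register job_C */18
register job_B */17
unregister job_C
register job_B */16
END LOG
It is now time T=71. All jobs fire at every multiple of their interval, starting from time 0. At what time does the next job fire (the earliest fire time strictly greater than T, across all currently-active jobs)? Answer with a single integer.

Answer: 80

Derivation:
Op 1: register job_C */17 -> active={job_C:*/17}
Op 2: unregister job_C -> active={}
Op 3: register job_C */18 -> active={job_C:*/18}
Op 4: register job_B */17 -> active={job_B:*/17, job_C:*/18}
Op 5: unregister job_C -> active={job_B:*/17}
Op 6: register job_B */16 -> active={job_B:*/16}
  job_B: interval 16, next fire after T=71 is 80
Earliest fire time = 80 (job job_B)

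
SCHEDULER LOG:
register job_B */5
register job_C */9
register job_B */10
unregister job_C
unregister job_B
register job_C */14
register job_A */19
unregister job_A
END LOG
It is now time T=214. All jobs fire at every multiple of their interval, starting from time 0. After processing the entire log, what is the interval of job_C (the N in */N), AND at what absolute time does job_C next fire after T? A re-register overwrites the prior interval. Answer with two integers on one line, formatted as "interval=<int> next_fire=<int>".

Answer: interval=14 next_fire=224

Derivation:
Op 1: register job_B */5 -> active={job_B:*/5}
Op 2: register job_C */9 -> active={job_B:*/5, job_C:*/9}
Op 3: register job_B */10 -> active={job_B:*/10, job_C:*/9}
Op 4: unregister job_C -> active={job_B:*/10}
Op 5: unregister job_B -> active={}
Op 6: register job_C */14 -> active={job_C:*/14}
Op 7: register job_A */19 -> active={job_A:*/19, job_C:*/14}
Op 8: unregister job_A -> active={job_C:*/14}
Final interval of job_C = 14
Next fire of job_C after T=214: (214//14+1)*14 = 224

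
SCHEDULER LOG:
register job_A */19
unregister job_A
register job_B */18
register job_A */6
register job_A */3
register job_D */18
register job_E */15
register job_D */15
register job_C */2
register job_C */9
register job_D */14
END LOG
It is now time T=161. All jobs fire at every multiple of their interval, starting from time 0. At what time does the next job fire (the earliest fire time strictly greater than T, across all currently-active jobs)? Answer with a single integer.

Answer: 162

Derivation:
Op 1: register job_A */19 -> active={job_A:*/19}
Op 2: unregister job_A -> active={}
Op 3: register job_B */18 -> active={job_B:*/18}
Op 4: register job_A */6 -> active={job_A:*/6, job_B:*/18}
Op 5: register job_A */3 -> active={job_A:*/3, job_B:*/18}
Op 6: register job_D */18 -> active={job_A:*/3, job_B:*/18, job_D:*/18}
Op 7: register job_E */15 -> active={job_A:*/3, job_B:*/18, job_D:*/18, job_E:*/15}
Op 8: register job_D */15 -> active={job_A:*/3, job_B:*/18, job_D:*/15, job_E:*/15}
Op 9: register job_C */2 -> active={job_A:*/3, job_B:*/18, job_C:*/2, job_D:*/15, job_E:*/15}
Op 10: register job_C */9 -> active={job_A:*/3, job_B:*/18, job_C:*/9, job_D:*/15, job_E:*/15}
Op 11: register job_D */14 -> active={job_A:*/3, job_B:*/18, job_C:*/9, job_D:*/14, job_E:*/15}
  job_A: interval 3, next fire after T=161 is 162
  job_B: interval 18, next fire after T=161 is 162
  job_C: interval 9, next fire after T=161 is 162
  job_D: interval 14, next fire after T=161 is 168
  job_E: interval 15, next fire after T=161 is 165
Earliest fire time = 162 (job job_A)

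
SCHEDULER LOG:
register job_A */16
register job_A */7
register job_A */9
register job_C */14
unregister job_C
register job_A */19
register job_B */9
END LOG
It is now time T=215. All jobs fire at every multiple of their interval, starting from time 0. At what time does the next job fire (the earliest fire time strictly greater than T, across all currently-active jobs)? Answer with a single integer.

Answer: 216

Derivation:
Op 1: register job_A */16 -> active={job_A:*/16}
Op 2: register job_A */7 -> active={job_A:*/7}
Op 3: register job_A */9 -> active={job_A:*/9}
Op 4: register job_C */14 -> active={job_A:*/9, job_C:*/14}
Op 5: unregister job_C -> active={job_A:*/9}
Op 6: register job_A */19 -> active={job_A:*/19}
Op 7: register job_B */9 -> active={job_A:*/19, job_B:*/9}
  job_A: interval 19, next fire after T=215 is 228
  job_B: interval 9, next fire after T=215 is 216
Earliest fire time = 216 (job job_B)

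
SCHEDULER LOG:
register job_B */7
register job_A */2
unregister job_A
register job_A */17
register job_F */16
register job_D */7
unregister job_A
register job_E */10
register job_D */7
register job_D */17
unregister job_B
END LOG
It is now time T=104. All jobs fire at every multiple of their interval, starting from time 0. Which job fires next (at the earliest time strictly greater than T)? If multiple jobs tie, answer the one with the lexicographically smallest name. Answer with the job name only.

Answer: job_E

Derivation:
Op 1: register job_B */7 -> active={job_B:*/7}
Op 2: register job_A */2 -> active={job_A:*/2, job_B:*/7}
Op 3: unregister job_A -> active={job_B:*/7}
Op 4: register job_A */17 -> active={job_A:*/17, job_B:*/7}
Op 5: register job_F */16 -> active={job_A:*/17, job_B:*/7, job_F:*/16}
Op 6: register job_D */7 -> active={job_A:*/17, job_B:*/7, job_D:*/7, job_F:*/16}
Op 7: unregister job_A -> active={job_B:*/7, job_D:*/7, job_F:*/16}
Op 8: register job_E */10 -> active={job_B:*/7, job_D:*/7, job_E:*/10, job_F:*/16}
Op 9: register job_D */7 -> active={job_B:*/7, job_D:*/7, job_E:*/10, job_F:*/16}
Op 10: register job_D */17 -> active={job_B:*/7, job_D:*/17, job_E:*/10, job_F:*/16}
Op 11: unregister job_B -> active={job_D:*/17, job_E:*/10, job_F:*/16}
  job_D: interval 17, next fire after T=104 is 119
  job_E: interval 10, next fire after T=104 is 110
  job_F: interval 16, next fire after T=104 is 112
Earliest = 110, winner (lex tiebreak) = job_E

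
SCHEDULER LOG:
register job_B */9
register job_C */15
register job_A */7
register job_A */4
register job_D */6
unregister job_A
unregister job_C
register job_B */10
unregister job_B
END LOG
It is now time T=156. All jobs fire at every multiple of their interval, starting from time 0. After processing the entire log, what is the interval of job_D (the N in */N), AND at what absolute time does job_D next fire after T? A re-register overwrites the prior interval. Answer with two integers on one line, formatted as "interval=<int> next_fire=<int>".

Answer: interval=6 next_fire=162

Derivation:
Op 1: register job_B */9 -> active={job_B:*/9}
Op 2: register job_C */15 -> active={job_B:*/9, job_C:*/15}
Op 3: register job_A */7 -> active={job_A:*/7, job_B:*/9, job_C:*/15}
Op 4: register job_A */4 -> active={job_A:*/4, job_B:*/9, job_C:*/15}
Op 5: register job_D */6 -> active={job_A:*/4, job_B:*/9, job_C:*/15, job_D:*/6}
Op 6: unregister job_A -> active={job_B:*/9, job_C:*/15, job_D:*/6}
Op 7: unregister job_C -> active={job_B:*/9, job_D:*/6}
Op 8: register job_B */10 -> active={job_B:*/10, job_D:*/6}
Op 9: unregister job_B -> active={job_D:*/6}
Final interval of job_D = 6
Next fire of job_D after T=156: (156//6+1)*6 = 162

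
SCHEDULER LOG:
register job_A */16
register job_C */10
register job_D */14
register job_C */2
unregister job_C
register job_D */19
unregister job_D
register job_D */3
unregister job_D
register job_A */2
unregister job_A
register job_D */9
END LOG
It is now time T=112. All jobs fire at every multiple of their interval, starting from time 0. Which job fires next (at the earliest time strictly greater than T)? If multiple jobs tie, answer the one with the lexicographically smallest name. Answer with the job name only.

Answer: job_D

Derivation:
Op 1: register job_A */16 -> active={job_A:*/16}
Op 2: register job_C */10 -> active={job_A:*/16, job_C:*/10}
Op 3: register job_D */14 -> active={job_A:*/16, job_C:*/10, job_D:*/14}
Op 4: register job_C */2 -> active={job_A:*/16, job_C:*/2, job_D:*/14}
Op 5: unregister job_C -> active={job_A:*/16, job_D:*/14}
Op 6: register job_D */19 -> active={job_A:*/16, job_D:*/19}
Op 7: unregister job_D -> active={job_A:*/16}
Op 8: register job_D */3 -> active={job_A:*/16, job_D:*/3}
Op 9: unregister job_D -> active={job_A:*/16}
Op 10: register job_A */2 -> active={job_A:*/2}
Op 11: unregister job_A -> active={}
Op 12: register job_D */9 -> active={job_D:*/9}
  job_D: interval 9, next fire after T=112 is 117
Earliest = 117, winner (lex tiebreak) = job_D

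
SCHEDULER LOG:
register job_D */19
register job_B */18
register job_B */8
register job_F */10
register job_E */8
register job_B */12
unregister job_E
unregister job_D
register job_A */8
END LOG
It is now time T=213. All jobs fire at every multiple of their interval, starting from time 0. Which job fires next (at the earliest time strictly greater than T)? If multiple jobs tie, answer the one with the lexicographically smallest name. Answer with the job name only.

Answer: job_A

Derivation:
Op 1: register job_D */19 -> active={job_D:*/19}
Op 2: register job_B */18 -> active={job_B:*/18, job_D:*/19}
Op 3: register job_B */8 -> active={job_B:*/8, job_D:*/19}
Op 4: register job_F */10 -> active={job_B:*/8, job_D:*/19, job_F:*/10}
Op 5: register job_E */8 -> active={job_B:*/8, job_D:*/19, job_E:*/8, job_F:*/10}
Op 6: register job_B */12 -> active={job_B:*/12, job_D:*/19, job_E:*/8, job_F:*/10}
Op 7: unregister job_E -> active={job_B:*/12, job_D:*/19, job_F:*/10}
Op 8: unregister job_D -> active={job_B:*/12, job_F:*/10}
Op 9: register job_A */8 -> active={job_A:*/8, job_B:*/12, job_F:*/10}
  job_A: interval 8, next fire after T=213 is 216
  job_B: interval 12, next fire after T=213 is 216
  job_F: interval 10, next fire after T=213 is 220
Earliest = 216, winner (lex tiebreak) = job_A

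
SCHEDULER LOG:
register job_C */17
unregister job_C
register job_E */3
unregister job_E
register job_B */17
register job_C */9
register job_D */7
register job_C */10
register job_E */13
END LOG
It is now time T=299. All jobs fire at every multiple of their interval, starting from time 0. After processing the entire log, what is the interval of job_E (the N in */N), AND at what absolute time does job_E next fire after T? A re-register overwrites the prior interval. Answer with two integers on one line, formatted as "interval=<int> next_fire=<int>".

Answer: interval=13 next_fire=312

Derivation:
Op 1: register job_C */17 -> active={job_C:*/17}
Op 2: unregister job_C -> active={}
Op 3: register job_E */3 -> active={job_E:*/3}
Op 4: unregister job_E -> active={}
Op 5: register job_B */17 -> active={job_B:*/17}
Op 6: register job_C */9 -> active={job_B:*/17, job_C:*/9}
Op 7: register job_D */7 -> active={job_B:*/17, job_C:*/9, job_D:*/7}
Op 8: register job_C */10 -> active={job_B:*/17, job_C:*/10, job_D:*/7}
Op 9: register job_E */13 -> active={job_B:*/17, job_C:*/10, job_D:*/7, job_E:*/13}
Final interval of job_E = 13
Next fire of job_E after T=299: (299//13+1)*13 = 312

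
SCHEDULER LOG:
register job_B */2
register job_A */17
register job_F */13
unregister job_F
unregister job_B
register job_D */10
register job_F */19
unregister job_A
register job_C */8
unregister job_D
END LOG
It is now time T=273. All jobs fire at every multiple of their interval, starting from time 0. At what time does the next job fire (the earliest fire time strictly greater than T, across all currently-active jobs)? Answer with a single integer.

Answer: 280

Derivation:
Op 1: register job_B */2 -> active={job_B:*/2}
Op 2: register job_A */17 -> active={job_A:*/17, job_B:*/2}
Op 3: register job_F */13 -> active={job_A:*/17, job_B:*/2, job_F:*/13}
Op 4: unregister job_F -> active={job_A:*/17, job_B:*/2}
Op 5: unregister job_B -> active={job_A:*/17}
Op 6: register job_D */10 -> active={job_A:*/17, job_D:*/10}
Op 7: register job_F */19 -> active={job_A:*/17, job_D:*/10, job_F:*/19}
Op 8: unregister job_A -> active={job_D:*/10, job_F:*/19}
Op 9: register job_C */8 -> active={job_C:*/8, job_D:*/10, job_F:*/19}
Op 10: unregister job_D -> active={job_C:*/8, job_F:*/19}
  job_C: interval 8, next fire after T=273 is 280
  job_F: interval 19, next fire after T=273 is 285
Earliest fire time = 280 (job job_C)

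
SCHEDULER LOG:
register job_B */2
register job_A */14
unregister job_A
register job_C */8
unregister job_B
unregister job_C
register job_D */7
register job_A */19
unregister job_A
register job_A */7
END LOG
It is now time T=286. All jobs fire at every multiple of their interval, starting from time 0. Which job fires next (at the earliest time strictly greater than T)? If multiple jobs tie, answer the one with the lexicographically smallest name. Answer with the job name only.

Answer: job_A

Derivation:
Op 1: register job_B */2 -> active={job_B:*/2}
Op 2: register job_A */14 -> active={job_A:*/14, job_B:*/2}
Op 3: unregister job_A -> active={job_B:*/2}
Op 4: register job_C */8 -> active={job_B:*/2, job_C:*/8}
Op 5: unregister job_B -> active={job_C:*/8}
Op 6: unregister job_C -> active={}
Op 7: register job_D */7 -> active={job_D:*/7}
Op 8: register job_A */19 -> active={job_A:*/19, job_D:*/7}
Op 9: unregister job_A -> active={job_D:*/7}
Op 10: register job_A */7 -> active={job_A:*/7, job_D:*/7}
  job_A: interval 7, next fire after T=286 is 287
  job_D: interval 7, next fire after T=286 is 287
Earliest = 287, winner (lex tiebreak) = job_A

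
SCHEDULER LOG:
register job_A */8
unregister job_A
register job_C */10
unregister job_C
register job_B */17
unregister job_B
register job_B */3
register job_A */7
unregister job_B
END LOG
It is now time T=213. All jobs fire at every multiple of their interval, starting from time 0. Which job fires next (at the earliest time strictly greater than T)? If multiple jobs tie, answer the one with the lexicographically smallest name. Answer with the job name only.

Op 1: register job_A */8 -> active={job_A:*/8}
Op 2: unregister job_A -> active={}
Op 3: register job_C */10 -> active={job_C:*/10}
Op 4: unregister job_C -> active={}
Op 5: register job_B */17 -> active={job_B:*/17}
Op 6: unregister job_B -> active={}
Op 7: register job_B */3 -> active={job_B:*/3}
Op 8: register job_A */7 -> active={job_A:*/7, job_B:*/3}
Op 9: unregister job_B -> active={job_A:*/7}
  job_A: interval 7, next fire after T=213 is 217
Earliest = 217, winner (lex tiebreak) = job_A

Answer: job_A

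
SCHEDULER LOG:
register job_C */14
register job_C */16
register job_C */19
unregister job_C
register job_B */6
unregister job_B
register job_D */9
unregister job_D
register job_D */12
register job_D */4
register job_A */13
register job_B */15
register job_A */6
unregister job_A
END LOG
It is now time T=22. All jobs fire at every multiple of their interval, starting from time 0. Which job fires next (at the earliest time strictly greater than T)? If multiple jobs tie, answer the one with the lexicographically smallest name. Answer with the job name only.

Op 1: register job_C */14 -> active={job_C:*/14}
Op 2: register job_C */16 -> active={job_C:*/16}
Op 3: register job_C */19 -> active={job_C:*/19}
Op 4: unregister job_C -> active={}
Op 5: register job_B */6 -> active={job_B:*/6}
Op 6: unregister job_B -> active={}
Op 7: register job_D */9 -> active={job_D:*/9}
Op 8: unregister job_D -> active={}
Op 9: register job_D */12 -> active={job_D:*/12}
Op 10: register job_D */4 -> active={job_D:*/4}
Op 11: register job_A */13 -> active={job_A:*/13, job_D:*/4}
Op 12: register job_B */15 -> active={job_A:*/13, job_B:*/15, job_D:*/4}
Op 13: register job_A */6 -> active={job_A:*/6, job_B:*/15, job_D:*/4}
Op 14: unregister job_A -> active={job_B:*/15, job_D:*/4}
  job_B: interval 15, next fire after T=22 is 30
  job_D: interval 4, next fire after T=22 is 24
Earliest = 24, winner (lex tiebreak) = job_D

Answer: job_D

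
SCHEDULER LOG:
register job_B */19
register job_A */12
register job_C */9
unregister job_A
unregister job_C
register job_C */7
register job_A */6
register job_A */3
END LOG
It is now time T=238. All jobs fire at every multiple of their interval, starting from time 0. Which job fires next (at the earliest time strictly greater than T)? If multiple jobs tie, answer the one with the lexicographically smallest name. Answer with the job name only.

Op 1: register job_B */19 -> active={job_B:*/19}
Op 2: register job_A */12 -> active={job_A:*/12, job_B:*/19}
Op 3: register job_C */9 -> active={job_A:*/12, job_B:*/19, job_C:*/9}
Op 4: unregister job_A -> active={job_B:*/19, job_C:*/9}
Op 5: unregister job_C -> active={job_B:*/19}
Op 6: register job_C */7 -> active={job_B:*/19, job_C:*/7}
Op 7: register job_A */6 -> active={job_A:*/6, job_B:*/19, job_C:*/7}
Op 8: register job_A */3 -> active={job_A:*/3, job_B:*/19, job_C:*/7}
  job_A: interval 3, next fire after T=238 is 240
  job_B: interval 19, next fire after T=238 is 247
  job_C: interval 7, next fire after T=238 is 245
Earliest = 240, winner (lex tiebreak) = job_A

Answer: job_A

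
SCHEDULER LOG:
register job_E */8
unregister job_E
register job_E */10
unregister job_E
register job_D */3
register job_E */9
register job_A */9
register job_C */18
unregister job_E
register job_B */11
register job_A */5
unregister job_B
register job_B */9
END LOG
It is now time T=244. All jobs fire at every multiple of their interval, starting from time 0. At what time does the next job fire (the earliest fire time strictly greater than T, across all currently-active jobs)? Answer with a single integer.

Answer: 245

Derivation:
Op 1: register job_E */8 -> active={job_E:*/8}
Op 2: unregister job_E -> active={}
Op 3: register job_E */10 -> active={job_E:*/10}
Op 4: unregister job_E -> active={}
Op 5: register job_D */3 -> active={job_D:*/3}
Op 6: register job_E */9 -> active={job_D:*/3, job_E:*/9}
Op 7: register job_A */9 -> active={job_A:*/9, job_D:*/3, job_E:*/9}
Op 8: register job_C */18 -> active={job_A:*/9, job_C:*/18, job_D:*/3, job_E:*/9}
Op 9: unregister job_E -> active={job_A:*/9, job_C:*/18, job_D:*/3}
Op 10: register job_B */11 -> active={job_A:*/9, job_B:*/11, job_C:*/18, job_D:*/3}
Op 11: register job_A */5 -> active={job_A:*/5, job_B:*/11, job_C:*/18, job_D:*/3}
Op 12: unregister job_B -> active={job_A:*/5, job_C:*/18, job_D:*/3}
Op 13: register job_B */9 -> active={job_A:*/5, job_B:*/9, job_C:*/18, job_D:*/3}
  job_A: interval 5, next fire after T=244 is 245
  job_B: interval 9, next fire after T=244 is 252
  job_C: interval 18, next fire after T=244 is 252
  job_D: interval 3, next fire after T=244 is 246
Earliest fire time = 245 (job job_A)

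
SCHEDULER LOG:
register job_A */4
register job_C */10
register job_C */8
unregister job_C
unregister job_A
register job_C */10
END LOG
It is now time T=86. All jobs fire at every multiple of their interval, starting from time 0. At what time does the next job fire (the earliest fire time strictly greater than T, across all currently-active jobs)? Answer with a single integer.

Op 1: register job_A */4 -> active={job_A:*/4}
Op 2: register job_C */10 -> active={job_A:*/4, job_C:*/10}
Op 3: register job_C */8 -> active={job_A:*/4, job_C:*/8}
Op 4: unregister job_C -> active={job_A:*/4}
Op 5: unregister job_A -> active={}
Op 6: register job_C */10 -> active={job_C:*/10}
  job_C: interval 10, next fire after T=86 is 90
Earliest fire time = 90 (job job_C)

Answer: 90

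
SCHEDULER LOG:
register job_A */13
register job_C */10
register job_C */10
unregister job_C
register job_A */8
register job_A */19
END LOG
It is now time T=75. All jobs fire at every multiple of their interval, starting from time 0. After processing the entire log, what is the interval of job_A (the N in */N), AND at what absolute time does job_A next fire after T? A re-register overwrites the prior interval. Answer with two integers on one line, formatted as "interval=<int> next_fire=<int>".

Op 1: register job_A */13 -> active={job_A:*/13}
Op 2: register job_C */10 -> active={job_A:*/13, job_C:*/10}
Op 3: register job_C */10 -> active={job_A:*/13, job_C:*/10}
Op 4: unregister job_C -> active={job_A:*/13}
Op 5: register job_A */8 -> active={job_A:*/8}
Op 6: register job_A */19 -> active={job_A:*/19}
Final interval of job_A = 19
Next fire of job_A after T=75: (75//19+1)*19 = 76

Answer: interval=19 next_fire=76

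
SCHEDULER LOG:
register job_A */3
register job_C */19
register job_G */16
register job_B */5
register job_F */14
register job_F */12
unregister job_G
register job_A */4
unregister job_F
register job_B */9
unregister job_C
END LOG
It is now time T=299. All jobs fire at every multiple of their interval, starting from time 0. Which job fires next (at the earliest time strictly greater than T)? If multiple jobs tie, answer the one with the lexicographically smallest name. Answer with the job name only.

Answer: job_A

Derivation:
Op 1: register job_A */3 -> active={job_A:*/3}
Op 2: register job_C */19 -> active={job_A:*/3, job_C:*/19}
Op 3: register job_G */16 -> active={job_A:*/3, job_C:*/19, job_G:*/16}
Op 4: register job_B */5 -> active={job_A:*/3, job_B:*/5, job_C:*/19, job_G:*/16}
Op 5: register job_F */14 -> active={job_A:*/3, job_B:*/5, job_C:*/19, job_F:*/14, job_G:*/16}
Op 6: register job_F */12 -> active={job_A:*/3, job_B:*/5, job_C:*/19, job_F:*/12, job_G:*/16}
Op 7: unregister job_G -> active={job_A:*/3, job_B:*/5, job_C:*/19, job_F:*/12}
Op 8: register job_A */4 -> active={job_A:*/4, job_B:*/5, job_C:*/19, job_F:*/12}
Op 9: unregister job_F -> active={job_A:*/4, job_B:*/5, job_C:*/19}
Op 10: register job_B */9 -> active={job_A:*/4, job_B:*/9, job_C:*/19}
Op 11: unregister job_C -> active={job_A:*/4, job_B:*/9}
  job_A: interval 4, next fire after T=299 is 300
  job_B: interval 9, next fire after T=299 is 306
Earliest = 300, winner (lex tiebreak) = job_A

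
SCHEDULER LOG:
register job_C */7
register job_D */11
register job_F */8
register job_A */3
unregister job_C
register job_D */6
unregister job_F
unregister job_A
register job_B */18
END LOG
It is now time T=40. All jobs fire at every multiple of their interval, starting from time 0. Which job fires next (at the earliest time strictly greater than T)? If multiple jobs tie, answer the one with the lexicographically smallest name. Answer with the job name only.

Answer: job_D

Derivation:
Op 1: register job_C */7 -> active={job_C:*/7}
Op 2: register job_D */11 -> active={job_C:*/7, job_D:*/11}
Op 3: register job_F */8 -> active={job_C:*/7, job_D:*/11, job_F:*/8}
Op 4: register job_A */3 -> active={job_A:*/3, job_C:*/7, job_D:*/11, job_F:*/8}
Op 5: unregister job_C -> active={job_A:*/3, job_D:*/11, job_F:*/8}
Op 6: register job_D */6 -> active={job_A:*/3, job_D:*/6, job_F:*/8}
Op 7: unregister job_F -> active={job_A:*/3, job_D:*/6}
Op 8: unregister job_A -> active={job_D:*/6}
Op 9: register job_B */18 -> active={job_B:*/18, job_D:*/6}
  job_B: interval 18, next fire after T=40 is 54
  job_D: interval 6, next fire after T=40 is 42
Earliest = 42, winner (lex tiebreak) = job_D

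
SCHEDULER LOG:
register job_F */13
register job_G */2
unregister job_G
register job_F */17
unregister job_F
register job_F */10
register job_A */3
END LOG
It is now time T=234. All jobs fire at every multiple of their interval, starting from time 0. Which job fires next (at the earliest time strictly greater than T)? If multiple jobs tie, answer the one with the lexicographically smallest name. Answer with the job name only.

Answer: job_A

Derivation:
Op 1: register job_F */13 -> active={job_F:*/13}
Op 2: register job_G */2 -> active={job_F:*/13, job_G:*/2}
Op 3: unregister job_G -> active={job_F:*/13}
Op 4: register job_F */17 -> active={job_F:*/17}
Op 5: unregister job_F -> active={}
Op 6: register job_F */10 -> active={job_F:*/10}
Op 7: register job_A */3 -> active={job_A:*/3, job_F:*/10}
  job_A: interval 3, next fire after T=234 is 237
  job_F: interval 10, next fire after T=234 is 240
Earliest = 237, winner (lex tiebreak) = job_A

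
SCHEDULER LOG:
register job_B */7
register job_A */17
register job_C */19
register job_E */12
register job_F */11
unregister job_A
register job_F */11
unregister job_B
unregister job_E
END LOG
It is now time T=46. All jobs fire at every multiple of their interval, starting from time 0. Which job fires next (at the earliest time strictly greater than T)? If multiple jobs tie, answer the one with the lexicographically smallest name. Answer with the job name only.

Op 1: register job_B */7 -> active={job_B:*/7}
Op 2: register job_A */17 -> active={job_A:*/17, job_B:*/7}
Op 3: register job_C */19 -> active={job_A:*/17, job_B:*/7, job_C:*/19}
Op 4: register job_E */12 -> active={job_A:*/17, job_B:*/7, job_C:*/19, job_E:*/12}
Op 5: register job_F */11 -> active={job_A:*/17, job_B:*/7, job_C:*/19, job_E:*/12, job_F:*/11}
Op 6: unregister job_A -> active={job_B:*/7, job_C:*/19, job_E:*/12, job_F:*/11}
Op 7: register job_F */11 -> active={job_B:*/7, job_C:*/19, job_E:*/12, job_F:*/11}
Op 8: unregister job_B -> active={job_C:*/19, job_E:*/12, job_F:*/11}
Op 9: unregister job_E -> active={job_C:*/19, job_F:*/11}
  job_C: interval 19, next fire after T=46 is 57
  job_F: interval 11, next fire after T=46 is 55
Earliest = 55, winner (lex tiebreak) = job_F

Answer: job_F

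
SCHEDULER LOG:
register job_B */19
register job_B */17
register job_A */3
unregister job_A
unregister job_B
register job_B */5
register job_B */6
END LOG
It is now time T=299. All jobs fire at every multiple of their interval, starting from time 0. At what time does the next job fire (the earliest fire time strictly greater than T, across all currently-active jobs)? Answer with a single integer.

Op 1: register job_B */19 -> active={job_B:*/19}
Op 2: register job_B */17 -> active={job_B:*/17}
Op 3: register job_A */3 -> active={job_A:*/3, job_B:*/17}
Op 4: unregister job_A -> active={job_B:*/17}
Op 5: unregister job_B -> active={}
Op 6: register job_B */5 -> active={job_B:*/5}
Op 7: register job_B */6 -> active={job_B:*/6}
  job_B: interval 6, next fire after T=299 is 300
Earliest fire time = 300 (job job_B)

Answer: 300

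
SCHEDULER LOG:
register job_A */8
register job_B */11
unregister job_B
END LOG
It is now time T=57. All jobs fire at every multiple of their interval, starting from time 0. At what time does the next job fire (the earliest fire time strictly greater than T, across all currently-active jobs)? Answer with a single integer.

Answer: 64

Derivation:
Op 1: register job_A */8 -> active={job_A:*/8}
Op 2: register job_B */11 -> active={job_A:*/8, job_B:*/11}
Op 3: unregister job_B -> active={job_A:*/8}
  job_A: interval 8, next fire after T=57 is 64
Earliest fire time = 64 (job job_A)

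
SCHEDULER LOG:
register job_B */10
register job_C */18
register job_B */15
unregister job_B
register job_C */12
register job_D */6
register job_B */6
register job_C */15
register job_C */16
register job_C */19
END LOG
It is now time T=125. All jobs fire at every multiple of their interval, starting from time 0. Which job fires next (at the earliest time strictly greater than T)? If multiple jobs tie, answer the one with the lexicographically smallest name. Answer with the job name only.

Op 1: register job_B */10 -> active={job_B:*/10}
Op 2: register job_C */18 -> active={job_B:*/10, job_C:*/18}
Op 3: register job_B */15 -> active={job_B:*/15, job_C:*/18}
Op 4: unregister job_B -> active={job_C:*/18}
Op 5: register job_C */12 -> active={job_C:*/12}
Op 6: register job_D */6 -> active={job_C:*/12, job_D:*/6}
Op 7: register job_B */6 -> active={job_B:*/6, job_C:*/12, job_D:*/6}
Op 8: register job_C */15 -> active={job_B:*/6, job_C:*/15, job_D:*/6}
Op 9: register job_C */16 -> active={job_B:*/6, job_C:*/16, job_D:*/6}
Op 10: register job_C */19 -> active={job_B:*/6, job_C:*/19, job_D:*/6}
  job_B: interval 6, next fire after T=125 is 126
  job_C: interval 19, next fire after T=125 is 133
  job_D: interval 6, next fire after T=125 is 126
Earliest = 126, winner (lex tiebreak) = job_B

Answer: job_B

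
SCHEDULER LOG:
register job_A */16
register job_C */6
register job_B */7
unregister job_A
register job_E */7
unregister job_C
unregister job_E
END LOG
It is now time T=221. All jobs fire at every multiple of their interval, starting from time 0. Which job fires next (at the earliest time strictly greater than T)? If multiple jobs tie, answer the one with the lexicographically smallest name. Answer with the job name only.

Answer: job_B

Derivation:
Op 1: register job_A */16 -> active={job_A:*/16}
Op 2: register job_C */6 -> active={job_A:*/16, job_C:*/6}
Op 3: register job_B */7 -> active={job_A:*/16, job_B:*/7, job_C:*/6}
Op 4: unregister job_A -> active={job_B:*/7, job_C:*/6}
Op 5: register job_E */7 -> active={job_B:*/7, job_C:*/6, job_E:*/7}
Op 6: unregister job_C -> active={job_B:*/7, job_E:*/7}
Op 7: unregister job_E -> active={job_B:*/7}
  job_B: interval 7, next fire after T=221 is 224
Earliest = 224, winner (lex tiebreak) = job_B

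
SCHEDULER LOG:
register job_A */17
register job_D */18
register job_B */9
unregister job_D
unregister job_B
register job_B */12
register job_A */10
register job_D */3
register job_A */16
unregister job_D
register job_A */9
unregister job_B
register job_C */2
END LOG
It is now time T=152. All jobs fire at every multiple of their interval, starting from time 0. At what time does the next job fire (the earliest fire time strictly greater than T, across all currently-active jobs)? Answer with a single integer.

Answer: 153

Derivation:
Op 1: register job_A */17 -> active={job_A:*/17}
Op 2: register job_D */18 -> active={job_A:*/17, job_D:*/18}
Op 3: register job_B */9 -> active={job_A:*/17, job_B:*/9, job_D:*/18}
Op 4: unregister job_D -> active={job_A:*/17, job_B:*/9}
Op 5: unregister job_B -> active={job_A:*/17}
Op 6: register job_B */12 -> active={job_A:*/17, job_B:*/12}
Op 7: register job_A */10 -> active={job_A:*/10, job_B:*/12}
Op 8: register job_D */3 -> active={job_A:*/10, job_B:*/12, job_D:*/3}
Op 9: register job_A */16 -> active={job_A:*/16, job_B:*/12, job_D:*/3}
Op 10: unregister job_D -> active={job_A:*/16, job_B:*/12}
Op 11: register job_A */9 -> active={job_A:*/9, job_B:*/12}
Op 12: unregister job_B -> active={job_A:*/9}
Op 13: register job_C */2 -> active={job_A:*/9, job_C:*/2}
  job_A: interval 9, next fire after T=152 is 153
  job_C: interval 2, next fire after T=152 is 154
Earliest fire time = 153 (job job_A)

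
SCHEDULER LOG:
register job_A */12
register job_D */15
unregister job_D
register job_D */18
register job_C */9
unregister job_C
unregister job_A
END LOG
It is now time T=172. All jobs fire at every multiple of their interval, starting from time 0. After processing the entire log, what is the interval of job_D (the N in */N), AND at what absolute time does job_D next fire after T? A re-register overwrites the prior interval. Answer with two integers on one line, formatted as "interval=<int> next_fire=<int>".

Op 1: register job_A */12 -> active={job_A:*/12}
Op 2: register job_D */15 -> active={job_A:*/12, job_D:*/15}
Op 3: unregister job_D -> active={job_A:*/12}
Op 4: register job_D */18 -> active={job_A:*/12, job_D:*/18}
Op 5: register job_C */9 -> active={job_A:*/12, job_C:*/9, job_D:*/18}
Op 6: unregister job_C -> active={job_A:*/12, job_D:*/18}
Op 7: unregister job_A -> active={job_D:*/18}
Final interval of job_D = 18
Next fire of job_D after T=172: (172//18+1)*18 = 180

Answer: interval=18 next_fire=180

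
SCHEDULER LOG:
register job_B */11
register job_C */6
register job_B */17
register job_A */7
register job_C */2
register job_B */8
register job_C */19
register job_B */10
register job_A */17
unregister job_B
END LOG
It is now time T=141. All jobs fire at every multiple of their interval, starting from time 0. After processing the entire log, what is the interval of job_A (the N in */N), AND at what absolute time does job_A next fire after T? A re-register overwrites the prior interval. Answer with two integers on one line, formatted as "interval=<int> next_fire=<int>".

Answer: interval=17 next_fire=153

Derivation:
Op 1: register job_B */11 -> active={job_B:*/11}
Op 2: register job_C */6 -> active={job_B:*/11, job_C:*/6}
Op 3: register job_B */17 -> active={job_B:*/17, job_C:*/6}
Op 4: register job_A */7 -> active={job_A:*/7, job_B:*/17, job_C:*/6}
Op 5: register job_C */2 -> active={job_A:*/7, job_B:*/17, job_C:*/2}
Op 6: register job_B */8 -> active={job_A:*/7, job_B:*/8, job_C:*/2}
Op 7: register job_C */19 -> active={job_A:*/7, job_B:*/8, job_C:*/19}
Op 8: register job_B */10 -> active={job_A:*/7, job_B:*/10, job_C:*/19}
Op 9: register job_A */17 -> active={job_A:*/17, job_B:*/10, job_C:*/19}
Op 10: unregister job_B -> active={job_A:*/17, job_C:*/19}
Final interval of job_A = 17
Next fire of job_A after T=141: (141//17+1)*17 = 153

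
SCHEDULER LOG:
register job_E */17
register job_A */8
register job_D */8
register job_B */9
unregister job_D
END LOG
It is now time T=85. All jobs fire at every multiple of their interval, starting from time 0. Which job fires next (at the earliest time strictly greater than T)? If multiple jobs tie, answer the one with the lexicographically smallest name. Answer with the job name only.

Answer: job_A

Derivation:
Op 1: register job_E */17 -> active={job_E:*/17}
Op 2: register job_A */8 -> active={job_A:*/8, job_E:*/17}
Op 3: register job_D */8 -> active={job_A:*/8, job_D:*/8, job_E:*/17}
Op 4: register job_B */9 -> active={job_A:*/8, job_B:*/9, job_D:*/8, job_E:*/17}
Op 5: unregister job_D -> active={job_A:*/8, job_B:*/9, job_E:*/17}
  job_A: interval 8, next fire after T=85 is 88
  job_B: interval 9, next fire after T=85 is 90
  job_E: interval 17, next fire after T=85 is 102
Earliest = 88, winner (lex tiebreak) = job_A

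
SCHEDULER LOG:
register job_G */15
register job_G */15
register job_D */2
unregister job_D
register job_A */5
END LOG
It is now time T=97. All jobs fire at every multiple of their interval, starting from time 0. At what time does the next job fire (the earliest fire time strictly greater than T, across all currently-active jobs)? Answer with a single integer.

Op 1: register job_G */15 -> active={job_G:*/15}
Op 2: register job_G */15 -> active={job_G:*/15}
Op 3: register job_D */2 -> active={job_D:*/2, job_G:*/15}
Op 4: unregister job_D -> active={job_G:*/15}
Op 5: register job_A */5 -> active={job_A:*/5, job_G:*/15}
  job_A: interval 5, next fire after T=97 is 100
  job_G: interval 15, next fire after T=97 is 105
Earliest fire time = 100 (job job_A)

Answer: 100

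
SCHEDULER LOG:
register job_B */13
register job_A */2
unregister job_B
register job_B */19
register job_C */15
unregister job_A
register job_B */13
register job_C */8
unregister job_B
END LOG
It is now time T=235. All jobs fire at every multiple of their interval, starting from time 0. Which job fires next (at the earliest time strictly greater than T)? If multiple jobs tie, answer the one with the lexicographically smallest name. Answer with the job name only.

Op 1: register job_B */13 -> active={job_B:*/13}
Op 2: register job_A */2 -> active={job_A:*/2, job_B:*/13}
Op 3: unregister job_B -> active={job_A:*/2}
Op 4: register job_B */19 -> active={job_A:*/2, job_B:*/19}
Op 5: register job_C */15 -> active={job_A:*/2, job_B:*/19, job_C:*/15}
Op 6: unregister job_A -> active={job_B:*/19, job_C:*/15}
Op 7: register job_B */13 -> active={job_B:*/13, job_C:*/15}
Op 8: register job_C */8 -> active={job_B:*/13, job_C:*/8}
Op 9: unregister job_B -> active={job_C:*/8}
  job_C: interval 8, next fire after T=235 is 240
Earliest = 240, winner (lex tiebreak) = job_C

Answer: job_C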